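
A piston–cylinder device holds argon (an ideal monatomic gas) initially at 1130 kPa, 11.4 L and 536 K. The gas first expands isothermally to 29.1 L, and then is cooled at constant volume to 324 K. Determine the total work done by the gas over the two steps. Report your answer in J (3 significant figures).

Step 1 (isothermal): W = P₁V₁ ln(V₂/V₁) = (12882) ln(29.1/11.4) = 12072 J.
Step 2 (isochoric): W = 0 (constant volume).
W_total = 12072 + 0 = 12072 J.

W_total ≈ 12100 J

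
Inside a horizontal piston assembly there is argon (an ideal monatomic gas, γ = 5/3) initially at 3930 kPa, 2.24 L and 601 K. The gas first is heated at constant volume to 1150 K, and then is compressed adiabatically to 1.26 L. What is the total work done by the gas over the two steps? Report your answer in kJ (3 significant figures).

Step 1 (isochoric): W = 0 (constant volume).
After step 1: P = 7520 kPa (V unchanged).
Step 2 (adiabatic): W = (P₁V₁ − P₂V₂)/(γ−1) = (16845 − 24720)/0.667 = -11813 J.
W_total = 0 − 11813 = -11813 J.

W_total ≈ -11.8 kJ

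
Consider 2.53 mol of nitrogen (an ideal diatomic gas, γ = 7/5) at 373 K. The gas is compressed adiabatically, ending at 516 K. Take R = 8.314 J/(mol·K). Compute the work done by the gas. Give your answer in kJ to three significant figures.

Adiabatic ⇒ Q = 0, so W_by = −ΔU = nCᵥ(T₁ − T₂).
Cᵥ = 5R/2 = 20.79 J/(mol·K).
W = (2.53)(20.79)(373 − 516) = -7520 J.

W ≈ -7.52 kJ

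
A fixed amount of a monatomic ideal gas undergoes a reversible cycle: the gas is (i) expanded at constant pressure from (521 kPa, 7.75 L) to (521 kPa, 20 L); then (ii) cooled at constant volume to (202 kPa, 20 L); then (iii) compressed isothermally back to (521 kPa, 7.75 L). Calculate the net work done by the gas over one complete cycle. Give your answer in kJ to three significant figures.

W_net ≈ 2.55 kJ

Leg (i): W = PΔV = (521)(20 − 7.75) = 6382 J.
Leg (ii): W = 0.
Leg (iii): W = PᵢVᵢ ln(V_f/Vᵢ) = (4040) ln(7.75/20) = -3830 J.
W_net = 6382 − 3830 = 2552 J.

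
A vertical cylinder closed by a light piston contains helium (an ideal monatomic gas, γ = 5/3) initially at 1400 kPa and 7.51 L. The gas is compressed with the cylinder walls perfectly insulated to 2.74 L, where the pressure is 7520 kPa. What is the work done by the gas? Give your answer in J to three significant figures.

Adiabatic: W = (P₁V₁ − P₂V₂)/(γ − 1) with γ = 5/3.
P₁V₁ = 10514 J, P₂V₂ = 20605 J.
W = (10514 − 20605) / 0.6667 = -15136 J.

W ≈ -15100 J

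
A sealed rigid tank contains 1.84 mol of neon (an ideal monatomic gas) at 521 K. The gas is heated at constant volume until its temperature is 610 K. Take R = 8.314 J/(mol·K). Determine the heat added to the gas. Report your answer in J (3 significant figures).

Q ≈ 2040 J

Constant volume ⇒ W = 0, so Q = ΔU = nCᵥΔT with Cᵥ = 3R/2 = 12.47 J/(mol·K).
ΔU = (1.84)(12.47)(610 − 521) = 2042 J.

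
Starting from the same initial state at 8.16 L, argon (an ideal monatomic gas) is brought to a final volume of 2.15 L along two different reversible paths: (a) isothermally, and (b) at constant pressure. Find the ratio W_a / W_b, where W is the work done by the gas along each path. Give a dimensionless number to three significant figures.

Path (a) isothermal: W = P₁V₁ ln(V₂/V₁) → W_a/(P₁V₁) = -1.334.
Path (b) isobaric: W = P₁(V₂ − V₁) → W_b/(P₁V₁) = -0.7365.
W_a / W_b = -1.334 / -0.7365 = 1.811.

W_a / W_b ≈ 1.81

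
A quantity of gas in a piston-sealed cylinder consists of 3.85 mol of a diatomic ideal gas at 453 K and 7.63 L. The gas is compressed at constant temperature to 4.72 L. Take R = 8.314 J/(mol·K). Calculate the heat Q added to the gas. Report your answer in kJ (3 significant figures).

Q ≈ -6.96 kJ

Isothermal ⇒ ΔU = 0, so Q = W = nRT ln(V₂/V₁).
Q = (3.85)(8.314)(453) ln(4.72/7.63) = 14500 × -0.4803 = -6964 J.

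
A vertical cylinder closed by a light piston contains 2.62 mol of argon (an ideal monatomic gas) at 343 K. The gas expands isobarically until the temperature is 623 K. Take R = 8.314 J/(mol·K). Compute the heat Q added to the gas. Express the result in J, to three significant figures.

Q ≈ 15200 J

Isobaric: W = nRΔT = (2.62)(8.314)(280) = 6099 J.
ΔU = nCᵥΔT with Cᵥ = 3R/2: ΔU = (2.62)(12.47)(280) = 9149 J.
Q = ΔU + W = 9149 + 6099 = 15248 J.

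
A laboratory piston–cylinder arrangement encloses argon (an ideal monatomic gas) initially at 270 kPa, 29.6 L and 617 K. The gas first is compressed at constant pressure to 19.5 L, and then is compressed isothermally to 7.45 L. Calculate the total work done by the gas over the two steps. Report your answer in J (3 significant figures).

W_total ≈ -7790 J

Step 1 (isobaric): W = PΔV = (270 kPa)(19.5 − 29.6 L) = -2727 J.
After step 1: P = 270 kPa, V = 19.5 L, T = 406.5 K.
Step 2 (isothermal): W = P₁V₁ ln(V₂/V₁) = (5265) ln(7.45/19.5) = -5066 J.
W_total = -2727 − 5066 = -7793 J.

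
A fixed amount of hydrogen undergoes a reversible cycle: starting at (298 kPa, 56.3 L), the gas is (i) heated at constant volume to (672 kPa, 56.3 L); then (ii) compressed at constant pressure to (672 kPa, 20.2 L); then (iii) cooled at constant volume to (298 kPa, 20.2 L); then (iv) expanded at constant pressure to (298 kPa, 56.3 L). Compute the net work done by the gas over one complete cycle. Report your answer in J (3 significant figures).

Constant-volume legs do no work.
W(ii) = (672)(20.2 − 56.3) = -24259 J; W(iv) = (298)(56.3 − 20.2) = 10758 J.
W_net = -24259 + 10758 = -13501 J (the counter-clockwise enclosed area).

W_net ≈ -13500 J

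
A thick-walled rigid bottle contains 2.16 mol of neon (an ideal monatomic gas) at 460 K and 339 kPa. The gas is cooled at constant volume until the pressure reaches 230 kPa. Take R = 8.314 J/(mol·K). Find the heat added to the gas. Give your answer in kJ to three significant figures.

Constant volume ⇒ W = 0, so Q = ΔU = nCᵥΔT with Cᵥ = 3R/2 = 12.47 J/(mol·K).
At constant V, T₂/T₁ = P₂/P₁ ⇒ ΔT = T₁(P₂/P₁ − 1) = 460·(230/339 − 1) = -147.9 K.
ΔU = (2.16)(12.47)(-147.9) = -3984 J.

Q ≈ -3.98 kJ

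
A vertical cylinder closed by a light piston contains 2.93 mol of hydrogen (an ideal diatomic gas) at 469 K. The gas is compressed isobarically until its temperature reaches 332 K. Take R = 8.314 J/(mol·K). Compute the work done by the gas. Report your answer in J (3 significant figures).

W ≈ -3340 J

Isobaric: W = P ΔV = nR ΔT.
W = (2.93)(8.314)(332 − 469) = -3337 J.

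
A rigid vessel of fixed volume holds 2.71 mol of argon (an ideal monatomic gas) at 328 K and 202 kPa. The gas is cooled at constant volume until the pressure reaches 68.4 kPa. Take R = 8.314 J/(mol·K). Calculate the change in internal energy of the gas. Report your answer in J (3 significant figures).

ΔU ≈ -7330 J

Constant volume ⇒ W = 0, so Q = ΔU = nCᵥΔT with Cᵥ = 3R/2 = 12.47 J/(mol·K).
At constant V, T₂/T₁ = P₂/P₁ ⇒ ΔT = T₁(P₂/P₁ − 1) = 328·(68.4/202 − 1) = -216.9 K.
ΔU = (2.71)(12.47)(-216.9) = -7332 J.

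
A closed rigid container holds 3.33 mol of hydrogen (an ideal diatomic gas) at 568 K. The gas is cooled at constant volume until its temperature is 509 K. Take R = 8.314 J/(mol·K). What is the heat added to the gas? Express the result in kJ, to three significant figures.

Constant volume ⇒ W = 0, so Q = ΔU = nCᵥΔT with Cᵥ = 5R/2 = 20.79 J/(mol·K).
ΔU = (3.33)(20.79)(509 − 568) = -4084 J.

Q ≈ -4.08 kJ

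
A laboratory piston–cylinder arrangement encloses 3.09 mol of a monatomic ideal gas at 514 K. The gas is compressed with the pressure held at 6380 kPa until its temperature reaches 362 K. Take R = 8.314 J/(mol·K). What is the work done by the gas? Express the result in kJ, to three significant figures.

W ≈ -3.90 kJ

Isobaric: W = P ΔV = nR ΔT.
W = (3.09)(8.314)(362 − 514) = -3905 J.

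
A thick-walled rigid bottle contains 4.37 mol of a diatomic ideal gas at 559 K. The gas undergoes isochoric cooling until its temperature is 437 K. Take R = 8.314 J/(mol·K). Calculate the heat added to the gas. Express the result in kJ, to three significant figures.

Q ≈ -11.1 kJ

Constant volume ⇒ W = 0, so Q = ΔU = nCᵥΔT with Cᵥ = 5R/2 = 20.79 J/(mol·K).
ΔU = (4.37)(20.79)(437 − 559) = -11081 J.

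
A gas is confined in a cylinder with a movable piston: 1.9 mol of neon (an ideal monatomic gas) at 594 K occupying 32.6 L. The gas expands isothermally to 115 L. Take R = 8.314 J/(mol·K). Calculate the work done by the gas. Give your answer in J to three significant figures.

W ≈ 11800 J

Isothermal: W = nRT ln(V₂/V₁).
W = (1.9)(8.314)(594) × ln(115/32.6)
  = 9383 × 1.261
W_by_gas = 11829 J.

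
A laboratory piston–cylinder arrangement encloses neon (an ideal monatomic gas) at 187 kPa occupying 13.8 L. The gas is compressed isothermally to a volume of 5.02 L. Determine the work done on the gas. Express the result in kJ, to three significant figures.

W ≈ 2.61 kJ

Isothermal: W = nRT ln(V₂/V₁) = P₁V₁ ln(V₂/V₁).
P₁V₁ = (187 kPa)(13.8 L) = 2581 J.
W = 2581 × ln(5.02/13.8) = 2581 × -1.011
W_by_gas = -2610 J; work on gas = −W_by = 2610 J.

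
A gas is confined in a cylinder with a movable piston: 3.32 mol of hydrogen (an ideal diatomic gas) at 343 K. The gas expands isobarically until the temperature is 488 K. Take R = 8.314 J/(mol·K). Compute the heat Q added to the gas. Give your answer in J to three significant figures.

Isobaric: W = nRΔT = (3.32)(8.314)(145) = 4002 J.
ΔU = nCᵥΔT with Cᵥ = 5R/2: ΔU = (3.32)(20.79)(145) = 10006 J.
Q = ΔU + W = 10006 + 4002 = 14008 J.

Q ≈ 14000 J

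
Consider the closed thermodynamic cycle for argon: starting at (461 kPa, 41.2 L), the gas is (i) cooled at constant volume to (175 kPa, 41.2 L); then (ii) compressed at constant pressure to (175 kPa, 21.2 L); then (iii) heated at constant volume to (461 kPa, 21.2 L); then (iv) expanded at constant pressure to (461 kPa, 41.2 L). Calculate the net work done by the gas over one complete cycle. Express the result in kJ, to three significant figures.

W_net ≈ 5.72 kJ

Constant-volume legs do no work.
W(ii) = (175)(21.2 − 41.2) = -3500 J; W(iv) = (461)(41.2 − 21.2) = 9220 J.
W_net = -3500 + 9220 = 5720 J (the clockwise enclosed area).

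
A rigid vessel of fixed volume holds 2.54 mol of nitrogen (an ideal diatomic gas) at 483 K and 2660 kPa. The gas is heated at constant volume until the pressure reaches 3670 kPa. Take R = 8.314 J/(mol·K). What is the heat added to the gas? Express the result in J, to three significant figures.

Q ≈ 9680 J

Constant volume ⇒ W = 0, so Q = ΔU = nCᵥΔT with Cᵥ = 5R/2 = 20.79 J/(mol·K).
At constant V, T₂/T₁ = P₂/P₁ ⇒ ΔT = T₁(P₂/P₁ − 1) = 483·(3670/2660 − 1) = 183.4 K.
ΔU = (2.54)(20.79)(183.4) = 9682 J.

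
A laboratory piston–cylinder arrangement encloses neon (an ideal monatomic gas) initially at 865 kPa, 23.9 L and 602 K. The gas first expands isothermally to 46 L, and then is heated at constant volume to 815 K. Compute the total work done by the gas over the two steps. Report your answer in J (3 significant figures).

Step 1 (isothermal): W = P₁V₁ ln(V₂/V₁) = (20674) ln(46/23.9) = 13536 J.
Step 2 (isochoric): W = 0 (constant volume).
W_total = 13536 + 0 = 13536 J.

W_total ≈ 13500 J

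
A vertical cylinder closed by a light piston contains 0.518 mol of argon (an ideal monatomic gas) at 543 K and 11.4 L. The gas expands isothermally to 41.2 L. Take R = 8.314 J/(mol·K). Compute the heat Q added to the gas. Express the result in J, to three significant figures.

Isothermal ⇒ ΔU = 0, so Q = W = nRT ln(V₂/V₁).
Q = (0.518)(8.314)(543) ln(41.2/11.4) = 2339 × 1.285 = 3005 J.

Q ≈ 3000 J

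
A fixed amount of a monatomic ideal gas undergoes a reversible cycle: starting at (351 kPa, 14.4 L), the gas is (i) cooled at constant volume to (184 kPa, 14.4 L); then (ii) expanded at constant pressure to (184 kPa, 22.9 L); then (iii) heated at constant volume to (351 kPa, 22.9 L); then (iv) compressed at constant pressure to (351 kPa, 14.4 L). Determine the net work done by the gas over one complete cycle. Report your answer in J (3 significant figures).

W_net ≈ -1420 J

Constant-volume legs do no work.
W(ii) = (184)(22.9 − 14.4) = 1564 J; W(iv) = (351)(14.4 − 22.9) = -2983 J.
W_net = 1564 − 2983 = -1419 J (the counter-clockwise enclosed area).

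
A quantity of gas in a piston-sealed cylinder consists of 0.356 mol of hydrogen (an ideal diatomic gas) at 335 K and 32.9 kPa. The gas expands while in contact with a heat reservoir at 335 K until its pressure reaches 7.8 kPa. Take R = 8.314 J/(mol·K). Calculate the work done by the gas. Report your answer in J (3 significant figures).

W ≈ 1430 J

Isothermal process: W = nRT ln(V₂/V₁) = nRT ln(P₁/P₂).
W = (0.356)(8.314)(335) × ln(32.9/7.8)
  = 991.5 × ln(4.218) = 991.5 × 1.439
W_by_gas = 1427 J.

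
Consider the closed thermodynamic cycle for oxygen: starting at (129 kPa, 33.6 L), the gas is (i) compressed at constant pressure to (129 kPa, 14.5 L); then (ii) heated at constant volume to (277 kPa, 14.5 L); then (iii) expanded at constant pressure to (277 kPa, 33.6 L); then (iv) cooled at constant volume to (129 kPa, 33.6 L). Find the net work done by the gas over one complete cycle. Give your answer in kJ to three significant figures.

W_net ≈ 2.83 kJ

Constant-volume legs do no work.
W(i) = (129)(14.5 − 33.6) = -2464 J; W(iii) = (277)(33.6 − 14.5) = 5291 J.
W_net = -2464 + 5291 = 2827 J (the clockwise enclosed area).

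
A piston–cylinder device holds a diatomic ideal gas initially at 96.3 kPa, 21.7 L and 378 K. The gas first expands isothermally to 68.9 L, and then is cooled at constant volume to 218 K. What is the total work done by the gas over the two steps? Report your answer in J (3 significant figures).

W_total ≈ 2410 J

Step 1 (isothermal): W = P₁V₁ ln(V₂/V₁) = (2090) ln(68.9/21.7) = 2414 J.
Step 2 (isochoric): W = 0 (constant volume).
W_total = 2414 + 0 = 2414 J.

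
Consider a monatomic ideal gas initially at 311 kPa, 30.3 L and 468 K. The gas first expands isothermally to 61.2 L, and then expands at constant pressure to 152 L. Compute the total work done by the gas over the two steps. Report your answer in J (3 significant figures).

Step 1 (isothermal): W = P₁V₁ ln(V₂/V₁) = (9423) ln(61.2/30.3) = 6625 J.
After step 1: P = 154 kPa, V = 61.2 L, T = 468 K.
Step 2 (isobaric): W = PΔV = (154 kPa)(152 − 61.2 L) = 13981 J.
W_total = 6625 + 13981 = 20606 J.

W_total ≈ 20600 J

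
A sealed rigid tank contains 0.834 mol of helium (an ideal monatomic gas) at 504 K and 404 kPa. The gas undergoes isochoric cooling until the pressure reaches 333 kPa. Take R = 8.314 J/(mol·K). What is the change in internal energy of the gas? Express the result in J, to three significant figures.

Constant volume ⇒ W = 0, so Q = ΔU = nCᵥΔT with Cᵥ = 3R/2 = 12.47 J/(mol·K).
At constant V, T₂/T₁ = P₂/P₁ ⇒ ΔT = T₁(P₂/P₁ − 1) = 504·(333/404 − 1) = -88.57 K.
ΔU = (0.834)(12.47)(-88.57) = -921.2 J.

ΔU ≈ -921 J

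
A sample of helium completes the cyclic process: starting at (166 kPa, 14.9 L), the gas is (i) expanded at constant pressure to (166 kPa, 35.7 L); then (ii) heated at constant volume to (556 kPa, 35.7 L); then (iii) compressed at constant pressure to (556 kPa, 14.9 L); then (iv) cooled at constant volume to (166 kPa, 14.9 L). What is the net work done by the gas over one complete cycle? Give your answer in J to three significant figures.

Constant-volume legs do no work.
W(i) = (166)(35.7 − 14.9) = 3453 J; W(iii) = (556)(14.9 − 35.7) = -11565 J.
W_net = 3453 − 11565 = -8112 J (the counter-clockwise enclosed area).

W_net ≈ -8110 J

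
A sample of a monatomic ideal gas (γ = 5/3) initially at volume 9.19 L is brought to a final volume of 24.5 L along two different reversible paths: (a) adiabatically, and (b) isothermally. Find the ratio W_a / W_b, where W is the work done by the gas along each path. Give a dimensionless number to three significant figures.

Path (a) adiabatic: W = P₁V₁(1 − (V₁/V₂)^(γ−1))/(γ−1) → W_a/(P₁V₁) = 0.7198.
Path (b) isothermal: W = P₁V₁ ln(V₂/V₁) → W_b/(P₁V₁) = 0.9806.
W_a / W_b = 0.7198 / 0.9806 = 0.7341.

W_a / W_b ≈ 0.734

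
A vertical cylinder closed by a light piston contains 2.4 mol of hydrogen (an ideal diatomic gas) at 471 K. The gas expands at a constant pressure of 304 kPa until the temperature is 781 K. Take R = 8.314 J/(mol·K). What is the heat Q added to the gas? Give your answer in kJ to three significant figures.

Isobaric: W = nRΔT = (2.4)(8.314)(310) = 6186 J.
ΔU = nCᵥΔT with Cᵥ = 5R/2: ΔU = (2.4)(20.79)(310) = 15464 J.
Q = ΔU + W = 15464 + 6186 = 21650 J.

Q ≈ 21.6 kJ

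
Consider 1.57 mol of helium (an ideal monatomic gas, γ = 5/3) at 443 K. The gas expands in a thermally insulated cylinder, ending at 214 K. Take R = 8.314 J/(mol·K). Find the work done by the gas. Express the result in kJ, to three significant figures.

W ≈ 4.48 kJ

Adiabatic ⇒ Q = 0, so W_by = −ΔU = nCᵥ(T₁ − T₂).
Cᵥ = 3R/2 = 12.47 J/(mol·K).
W = (1.57)(12.47)(443 − 214) = 4484 J.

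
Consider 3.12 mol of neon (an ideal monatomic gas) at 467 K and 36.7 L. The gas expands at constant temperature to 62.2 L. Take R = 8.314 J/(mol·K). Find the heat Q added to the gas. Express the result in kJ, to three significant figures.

Isothermal ⇒ ΔU = 0, so Q = W = nRT ln(V₂/V₁).
Q = (3.12)(8.314)(467) ln(62.2/36.7) = 12114 × 0.5276 = 6391 J.

Q ≈ 6.39 kJ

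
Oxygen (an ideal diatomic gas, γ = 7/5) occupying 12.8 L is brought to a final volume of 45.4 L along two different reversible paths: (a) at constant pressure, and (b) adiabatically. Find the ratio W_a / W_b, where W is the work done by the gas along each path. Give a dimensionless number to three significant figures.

W_a / W_b ≈ 2.56

Path (a) isobaric: W = P₁(V₂ − V₁) → W_a/(P₁V₁) = 2.547.
Path (b) adiabatic: W = P₁V₁(1 − (V₁/V₂)^(γ−1))/(γ−1) → W_b/(P₁V₁) = 0.9934.
W_a / W_b = 2.547 / 0.9934 = 2.564.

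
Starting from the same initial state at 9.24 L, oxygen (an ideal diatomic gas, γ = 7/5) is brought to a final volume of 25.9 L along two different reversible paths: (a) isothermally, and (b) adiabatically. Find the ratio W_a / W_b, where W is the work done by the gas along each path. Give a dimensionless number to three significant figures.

Path (a) isothermal: W = P₁V₁ ln(V₂/V₁) → W_a/(P₁V₁) = 1.031.
Path (b) adiabatic: W = P₁V₁(1 − (V₁/V₂)^(γ−1))/(γ−1) → W_b/(P₁V₁) = 0.8447.
W_a / W_b = 1.031 / 0.8447 = 1.22.

W_a / W_b ≈ 1.22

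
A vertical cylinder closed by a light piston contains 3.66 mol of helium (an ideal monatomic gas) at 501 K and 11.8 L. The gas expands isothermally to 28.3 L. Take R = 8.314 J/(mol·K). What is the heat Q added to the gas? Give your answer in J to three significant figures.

Isothermal ⇒ ΔU = 0, so Q = W = nRT ln(V₂/V₁).
Q = (3.66)(8.314)(501) ln(28.3/11.8) = 15245 × 0.8748 = 13336 J.

Q ≈ 13300 J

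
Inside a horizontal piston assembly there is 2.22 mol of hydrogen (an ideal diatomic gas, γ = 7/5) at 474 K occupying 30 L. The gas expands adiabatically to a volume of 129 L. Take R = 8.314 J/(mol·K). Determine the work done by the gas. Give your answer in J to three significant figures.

W ≈ 9670 J

Adiabatic: TV^(γ−1) = const with γ = 7/5.
T₂ = T₁ (V₁/V₂)^(γ−1) = 474 × (30/129)^0.4 = 474 × 0.558 = 264.5 K.
W_by = nCᵥ(T₁ − T₂) = (2.22)(20.79)(474 − 264.5) = 9668 J.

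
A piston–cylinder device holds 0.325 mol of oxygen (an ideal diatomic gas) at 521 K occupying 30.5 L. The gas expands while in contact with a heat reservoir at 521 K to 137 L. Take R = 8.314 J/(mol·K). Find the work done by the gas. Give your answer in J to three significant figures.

W ≈ 2110 J

Isothermal: W = nRT ln(V₂/V₁).
W = (0.325)(8.314)(521) × ln(137/30.5)
  = 1408 × 1.502
W_by_gas = 2115 J.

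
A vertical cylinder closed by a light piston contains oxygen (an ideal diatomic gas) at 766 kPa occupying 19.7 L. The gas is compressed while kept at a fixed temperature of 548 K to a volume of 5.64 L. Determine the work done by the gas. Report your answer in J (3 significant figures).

Isothermal: W = nRT ln(V₂/V₁) = P₁V₁ ln(V₂/V₁).
P₁V₁ = (766 kPa)(19.7 L) = 15090 J.
W = 15090 × ln(5.64/19.7) = 15090 × -1.251
W_by_gas = -18874 J.

W ≈ -18900 J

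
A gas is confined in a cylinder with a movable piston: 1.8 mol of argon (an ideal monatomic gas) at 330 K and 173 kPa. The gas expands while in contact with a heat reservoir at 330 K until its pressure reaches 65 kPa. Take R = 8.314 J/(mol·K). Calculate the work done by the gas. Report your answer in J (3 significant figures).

W ≈ 4830 J

Isothermal process: W = nRT ln(V₂/V₁) = nRT ln(P₁/P₂).
W = (1.8)(8.314)(330) × ln(173/65)
  = 4939 × ln(2.662) = 4939 × 0.9789
W_by_gas = 4834 J.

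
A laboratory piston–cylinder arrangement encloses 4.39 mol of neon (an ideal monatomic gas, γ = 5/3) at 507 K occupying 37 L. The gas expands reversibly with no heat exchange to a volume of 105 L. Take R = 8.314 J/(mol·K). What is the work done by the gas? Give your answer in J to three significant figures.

W ≈ 13900 J

Adiabatic: TV^(γ−1) = const with γ = 5/3.
T₂ = T₁ (V₁/V₂)^(γ−1) = 507 × (37/105)^0.667 = 507 × 0.4989 = 252.9 K.
W_by = nCᵥ(T₁ − T₂) = (4.39)(12.47)(507 − 252.9) = 13909 J.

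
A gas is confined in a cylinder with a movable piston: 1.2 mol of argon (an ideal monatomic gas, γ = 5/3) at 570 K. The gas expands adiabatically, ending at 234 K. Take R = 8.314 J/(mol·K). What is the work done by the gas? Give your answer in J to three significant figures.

W ≈ 5030 J

Adiabatic ⇒ Q = 0, so W_by = −ΔU = nCᵥ(T₁ − T₂).
Cᵥ = 3R/2 = 12.47 J/(mol·K).
W = (1.2)(12.47)(570 − 234) = 5028 J.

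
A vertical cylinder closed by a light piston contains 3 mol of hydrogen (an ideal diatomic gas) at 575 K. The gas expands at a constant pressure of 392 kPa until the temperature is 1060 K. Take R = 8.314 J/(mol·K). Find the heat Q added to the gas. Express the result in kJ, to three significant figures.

Isobaric: W = nRΔT = (3)(8.314)(485) = 12097 J.
ΔU = nCᵥΔT with Cᵥ = 5R/2: ΔU = (3)(20.79)(485) = 30242 J.
Q = ΔU + W = 30242 + 12097 = 42339 J.

Q ≈ 42.3 kJ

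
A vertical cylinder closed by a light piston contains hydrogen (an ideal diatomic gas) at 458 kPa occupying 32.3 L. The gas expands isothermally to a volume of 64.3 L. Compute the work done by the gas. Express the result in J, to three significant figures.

Isothermal: W = nRT ln(V₂/V₁) = P₁V₁ ln(V₂/V₁).
P₁V₁ = (458 kPa)(32.3 L) = 14793 J.
W = 14793 × ln(64.3/32.3) = 14793 × 0.6885
W_by_gas = 10185 J.

W ≈ 10200 J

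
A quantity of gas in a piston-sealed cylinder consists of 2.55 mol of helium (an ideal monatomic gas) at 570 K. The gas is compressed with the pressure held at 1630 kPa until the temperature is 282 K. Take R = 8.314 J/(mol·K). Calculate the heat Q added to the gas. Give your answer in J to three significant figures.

Isobaric: W = nRΔT = (2.55)(8.314)(-288) = -6106 J.
ΔU = nCᵥΔT with Cᵥ = 3R/2: ΔU = (2.55)(12.47)(-288) = -9159 J.
Q = ΔU + W = -9159 − 6106 = -15265 J.

Q ≈ -15300 J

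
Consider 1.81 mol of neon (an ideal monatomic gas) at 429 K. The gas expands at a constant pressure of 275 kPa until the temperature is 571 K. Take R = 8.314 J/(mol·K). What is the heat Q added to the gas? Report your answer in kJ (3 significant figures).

Q ≈ 5.34 kJ

Isobaric: W = nRΔT = (1.81)(8.314)(142) = 2137 J.
ΔU = nCᵥΔT with Cᵥ = 3R/2: ΔU = (1.81)(12.47)(142) = 3205 J.
Q = ΔU + W = 3205 + 2137 = 5342 J.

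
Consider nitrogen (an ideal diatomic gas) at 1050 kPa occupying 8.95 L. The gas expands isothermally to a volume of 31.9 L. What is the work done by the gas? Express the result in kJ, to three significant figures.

Isothermal: W = nRT ln(V₂/V₁) = P₁V₁ ln(V₂/V₁).
P₁V₁ = (1050 kPa)(8.95 L) = 9398 J.
W = 9398 × ln(31.9/8.95) = 9398 × 1.271
W_by_gas = 11944 J.

W ≈ 11.9 kJ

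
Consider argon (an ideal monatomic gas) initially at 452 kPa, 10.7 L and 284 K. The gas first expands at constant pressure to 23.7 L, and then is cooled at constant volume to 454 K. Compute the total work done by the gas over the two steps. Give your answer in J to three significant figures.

W_total ≈ 5880 J

Step 1 (isobaric): W = PΔV = (452 kPa)(23.7 − 10.7 L) = 5876 J.
Step 2 (isochoric): W = 0 (constant volume).
W_total = 5876 + 0 = 5876 J.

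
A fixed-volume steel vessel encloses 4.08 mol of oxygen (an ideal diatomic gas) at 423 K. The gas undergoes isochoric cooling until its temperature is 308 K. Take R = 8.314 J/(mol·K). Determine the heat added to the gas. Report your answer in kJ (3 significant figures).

Constant volume ⇒ W = 0, so Q = ΔU = nCᵥΔT with Cᵥ = 5R/2 = 20.79 J/(mol·K).
ΔU = (4.08)(20.79)(308 − 423) = -9752 J.

Q ≈ -9.75 kJ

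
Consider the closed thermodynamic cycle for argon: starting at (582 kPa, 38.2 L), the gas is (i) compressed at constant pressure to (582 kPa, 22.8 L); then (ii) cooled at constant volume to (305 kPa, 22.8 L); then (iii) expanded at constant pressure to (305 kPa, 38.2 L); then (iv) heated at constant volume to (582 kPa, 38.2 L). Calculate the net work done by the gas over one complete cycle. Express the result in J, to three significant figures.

Constant-volume legs do no work.
W(i) = (582)(22.8 − 38.2) = -8963 J; W(iii) = (305)(38.2 − 22.8) = 4697 J.
W_net = -8963 + 4697 = -4266 J (the counter-clockwise enclosed area).

W_net ≈ -4270 J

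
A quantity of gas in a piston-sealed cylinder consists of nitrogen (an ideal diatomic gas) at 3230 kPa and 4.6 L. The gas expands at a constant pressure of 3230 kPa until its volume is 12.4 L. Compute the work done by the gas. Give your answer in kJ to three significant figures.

Isobaric: W = P ΔV.
W = (3230 kPa)(12.4 − 4.6 L) = (3230)(7.8) = 25194 J.

W ≈ 25.2 kJ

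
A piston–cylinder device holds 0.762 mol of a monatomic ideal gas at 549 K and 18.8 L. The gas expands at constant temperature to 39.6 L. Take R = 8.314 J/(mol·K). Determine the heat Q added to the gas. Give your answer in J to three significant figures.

Isothermal ⇒ ΔU = 0, so Q = W = nRT ln(V₂/V₁).
Q = (0.762)(8.314)(549) ln(39.6/18.8) = 3478 × 0.745 = 2591 J.

Q ≈ 2590 J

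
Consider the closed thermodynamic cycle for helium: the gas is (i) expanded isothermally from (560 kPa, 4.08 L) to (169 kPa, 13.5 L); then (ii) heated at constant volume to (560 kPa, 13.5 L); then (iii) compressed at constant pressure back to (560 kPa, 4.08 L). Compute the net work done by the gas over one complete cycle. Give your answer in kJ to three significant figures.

Leg (i): W = PᵢVᵢ ln(V_f/Vᵢ) = (2285) ln(13.5/4.08) = 2734 J.
Leg (ii): W = 0.
Leg (iii): W = PΔV = (560)(4.08 − 13.5) = -5275 J.
W_net = 2734 − 5275 = -2541 J.

W_net ≈ -2.54 kJ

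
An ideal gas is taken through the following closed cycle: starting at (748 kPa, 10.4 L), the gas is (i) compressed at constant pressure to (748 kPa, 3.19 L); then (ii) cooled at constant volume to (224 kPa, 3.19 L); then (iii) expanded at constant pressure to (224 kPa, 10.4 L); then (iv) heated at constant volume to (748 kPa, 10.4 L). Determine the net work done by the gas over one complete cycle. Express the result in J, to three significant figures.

Constant-volume legs do no work.
W(i) = (748)(3.19 − 10.4) = -5393 J; W(iii) = (224)(10.4 − 3.19) = 1615 J.
W_net = -5393 + 1615 = -3778 J (the counter-clockwise enclosed area).

W_net ≈ -3780 J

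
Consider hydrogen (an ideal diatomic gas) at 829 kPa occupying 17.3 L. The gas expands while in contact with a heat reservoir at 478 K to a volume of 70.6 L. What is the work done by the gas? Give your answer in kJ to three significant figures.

Isothermal: W = nRT ln(V₂/V₁) = P₁V₁ ln(V₂/V₁).
P₁V₁ = (829 kPa)(17.3 L) = 14342 J.
W = 14342 × ln(70.6/17.3) = 14342 × 1.406
W_by_gas = 20169 J.

W ≈ 20.2 kJ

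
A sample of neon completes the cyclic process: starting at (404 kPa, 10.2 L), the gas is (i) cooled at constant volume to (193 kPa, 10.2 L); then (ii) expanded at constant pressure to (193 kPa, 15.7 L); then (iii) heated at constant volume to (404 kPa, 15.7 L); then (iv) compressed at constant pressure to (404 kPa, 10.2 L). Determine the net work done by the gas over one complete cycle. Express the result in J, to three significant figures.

W_net ≈ -1160 J

Constant-volume legs do no work.
W(ii) = (193)(15.7 − 10.2) = 1062 J; W(iv) = (404)(10.2 − 15.7) = -2222 J.
W_net = 1062 − 2222 = -1160 J (the counter-clockwise enclosed area).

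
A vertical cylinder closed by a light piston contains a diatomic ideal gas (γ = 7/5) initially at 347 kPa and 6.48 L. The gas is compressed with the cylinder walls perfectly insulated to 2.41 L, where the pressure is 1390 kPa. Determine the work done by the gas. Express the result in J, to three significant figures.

W ≈ -2750 J

Adiabatic: W = (P₁V₁ − P₂V₂)/(γ − 1) with γ = 7/5.
P₁V₁ = 2249 J, P₂V₂ = 3350 J.
W = (2249 − 3350) / 0.4 = -2753 J.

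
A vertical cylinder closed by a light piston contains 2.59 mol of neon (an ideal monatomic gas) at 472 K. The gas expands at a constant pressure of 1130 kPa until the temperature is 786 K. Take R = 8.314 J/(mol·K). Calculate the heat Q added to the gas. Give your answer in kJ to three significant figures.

Isobaric: W = nRΔT = (2.59)(8.314)(314) = 6761 J.
ΔU = nCᵥΔT with Cᵥ = 3R/2: ΔU = (2.59)(12.47)(314) = 10142 J.
Q = ΔU + W = 10142 + 6761 = 16904 J.

Q ≈ 16.9 kJ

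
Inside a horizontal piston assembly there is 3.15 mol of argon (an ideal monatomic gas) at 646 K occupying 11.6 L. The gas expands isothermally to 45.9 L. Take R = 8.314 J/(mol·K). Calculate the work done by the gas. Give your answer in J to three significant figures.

Isothermal: W = nRT ln(V₂/V₁).
W = (3.15)(8.314)(646) × ln(45.9/11.6)
  = 16918 × 1.375
W_by_gas = 23270 J.

W ≈ 23300 J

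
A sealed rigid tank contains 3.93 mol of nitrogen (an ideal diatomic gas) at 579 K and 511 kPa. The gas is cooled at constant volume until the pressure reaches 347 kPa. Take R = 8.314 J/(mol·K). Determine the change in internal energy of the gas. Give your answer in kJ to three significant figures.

Constant volume ⇒ W = 0, so Q = ΔU = nCᵥΔT with Cᵥ = 5R/2 = 20.79 J/(mol·K).
At constant V, T₂/T₁ = P₂/P₁ ⇒ ΔT = T₁(P₂/P₁ − 1) = 579·(347/511 − 1) = -185.8 K.
ΔU = (3.93)(20.79)(-185.8) = -15179 J.

ΔU ≈ -15.2 kJ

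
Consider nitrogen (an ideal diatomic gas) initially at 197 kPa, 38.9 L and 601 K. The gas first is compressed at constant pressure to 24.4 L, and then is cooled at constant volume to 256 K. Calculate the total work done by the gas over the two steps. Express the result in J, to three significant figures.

W_total ≈ -2860 J

Step 1 (isobaric): W = PΔV = (197 kPa)(24.4 − 38.9 L) = -2856 J.
Step 2 (isochoric): W = 0 (constant volume).
W_total = -2856 + 0 = -2856 J.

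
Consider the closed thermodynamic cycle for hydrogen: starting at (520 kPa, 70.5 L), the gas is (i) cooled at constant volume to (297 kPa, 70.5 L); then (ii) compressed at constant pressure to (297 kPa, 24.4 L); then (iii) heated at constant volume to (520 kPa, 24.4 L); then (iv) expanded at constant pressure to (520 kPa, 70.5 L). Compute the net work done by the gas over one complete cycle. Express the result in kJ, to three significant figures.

W_net ≈ 10.3 kJ

Constant-volume legs do no work.
W(ii) = (297)(24.4 − 70.5) = -13692 J; W(iv) = (520)(70.5 − 24.4) = 23972 J.
W_net = -13692 + 23972 = 10280 J (the clockwise enclosed area).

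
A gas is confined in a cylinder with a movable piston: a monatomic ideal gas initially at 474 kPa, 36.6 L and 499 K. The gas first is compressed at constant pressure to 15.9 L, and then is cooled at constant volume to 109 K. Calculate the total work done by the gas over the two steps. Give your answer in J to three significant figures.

Step 1 (isobaric): W = PΔV = (474 kPa)(15.9 − 36.6 L) = -9812 J.
Step 2 (isochoric): W = 0 (constant volume).
W_total = -9812 + 0 = -9812 J.

W_total ≈ -9810 J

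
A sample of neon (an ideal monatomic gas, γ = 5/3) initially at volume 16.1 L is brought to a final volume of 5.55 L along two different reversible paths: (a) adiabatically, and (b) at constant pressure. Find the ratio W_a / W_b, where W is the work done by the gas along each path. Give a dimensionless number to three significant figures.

Path (a) adiabatic: W = P₁V₁(1 − (V₁/V₂)^(γ−1))/(γ−1) → W_a/(P₁V₁) = -1.551.
Path (b) isobaric: W = P₁(V₂ − V₁) → W_b/(P₁V₁) = -0.6553.
W_a / W_b = -1.551 / -0.6553 = 2.367.

W_a / W_b ≈ 2.37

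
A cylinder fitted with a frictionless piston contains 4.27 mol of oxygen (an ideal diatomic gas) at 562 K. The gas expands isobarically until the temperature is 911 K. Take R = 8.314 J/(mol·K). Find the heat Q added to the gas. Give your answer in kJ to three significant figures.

Isobaric: W = nRΔT = (4.27)(8.314)(349) = 12390 J.
ΔU = nCᵥΔT with Cᵥ = 5R/2: ΔU = (4.27)(20.79)(349) = 30974 J.
Q = ΔU + W = 30974 + 12390 = 43364 J.

Q ≈ 43.4 kJ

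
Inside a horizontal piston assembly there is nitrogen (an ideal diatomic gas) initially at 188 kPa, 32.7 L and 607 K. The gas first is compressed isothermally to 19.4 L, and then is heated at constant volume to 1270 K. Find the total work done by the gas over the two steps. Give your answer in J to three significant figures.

W_total ≈ -3210 J

Step 1 (isothermal): W = P₁V₁ ln(V₂/V₁) = (6148) ln(19.4/32.7) = -3210 J.
Step 2 (isochoric): W = 0 (constant volume).
W_total = -3210 + 0 = -3210 J.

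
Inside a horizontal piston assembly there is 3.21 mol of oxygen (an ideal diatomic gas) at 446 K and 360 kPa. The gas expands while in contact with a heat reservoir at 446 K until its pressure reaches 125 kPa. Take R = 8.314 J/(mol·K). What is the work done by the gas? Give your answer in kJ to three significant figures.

Isothermal process: W = nRT ln(V₂/V₁) = nRT ln(P₁/P₂).
W = (3.21)(8.314)(446) × ln(360/125)
  = 11903 × ln(2.88) = 11903 × 1.058
W_by_gas = 12591 J.

W ≈ 12.6 kJ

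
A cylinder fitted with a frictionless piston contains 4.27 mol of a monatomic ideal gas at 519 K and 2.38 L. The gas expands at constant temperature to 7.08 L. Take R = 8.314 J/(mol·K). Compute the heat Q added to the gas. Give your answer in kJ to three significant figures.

Q ≈ 20.1 kJ

Isothermal ⇒ ΔU = 0, so Q = W = nRT ln(V₂/V₁).
Q = (4.27)(8.314)(519) ln(7.08/2.38) = 18425 × 1.09 = 20086 J.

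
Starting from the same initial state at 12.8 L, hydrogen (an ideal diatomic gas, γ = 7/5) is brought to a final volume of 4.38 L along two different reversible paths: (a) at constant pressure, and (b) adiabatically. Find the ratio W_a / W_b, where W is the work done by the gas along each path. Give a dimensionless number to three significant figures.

Path (a) isobaric: W = P₁(V₂ − V₁) → W_a/(P₁V₁) = -0.6578.
Path (b) adiabatic: W = P₁V₁(1 − (V₁/V₂)^(γ−1))/(γ−1) → W_b/(P₁V₁) = -1.339.
W_a / W_b = -0.6578 / -1.339 = 0.4912.

W_a / W_b ≈ 0.491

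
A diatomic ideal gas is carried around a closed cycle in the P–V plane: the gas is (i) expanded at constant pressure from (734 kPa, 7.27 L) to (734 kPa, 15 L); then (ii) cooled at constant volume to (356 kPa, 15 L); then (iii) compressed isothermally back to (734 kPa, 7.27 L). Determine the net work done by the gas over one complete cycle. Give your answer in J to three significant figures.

W_net ≈ 1810 J

Leg (i): W = PΔV = (734)(15 − 7.27) = 5674 J.
Leg (ii): W = 0.
Leg (iii): W = PᵢVᵢ ln(V_f/Vᵢ) = (5340) ln(7.27/15) = -3868 J.
W_net = 5674 − 3868 = 1806 J.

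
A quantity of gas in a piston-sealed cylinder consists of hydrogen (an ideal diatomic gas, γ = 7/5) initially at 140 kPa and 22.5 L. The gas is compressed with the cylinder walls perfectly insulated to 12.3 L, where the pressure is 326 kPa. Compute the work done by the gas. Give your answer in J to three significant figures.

W ≈ -2150 J

Adiabatic: W = (P₁V₁ − P₂V₂)/(γ − 1) with γ = 7/5.
P₁V₁ = 3150 J, P₂V₂ = 4010 J.
W = (3150 − 4010) / 0.4 = -2150 J.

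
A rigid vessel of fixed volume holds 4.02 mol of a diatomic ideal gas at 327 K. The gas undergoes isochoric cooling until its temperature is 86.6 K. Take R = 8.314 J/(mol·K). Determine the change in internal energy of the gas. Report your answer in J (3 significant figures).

ΔU ≈ -20100 J

Constant volume ⇒ W = 0, so Q = ΔU = nCᵥΔT with Cᵥ = 5R/2 = 20.79 J/(mol·K).
ΔU = (4.02)(20.79)(86.6 − 327) = -20087 J.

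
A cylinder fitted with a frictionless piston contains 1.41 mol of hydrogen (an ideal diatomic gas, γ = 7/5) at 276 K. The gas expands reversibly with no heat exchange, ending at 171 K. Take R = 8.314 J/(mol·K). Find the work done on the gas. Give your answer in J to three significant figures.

W ≈ -3080 J

Adiabatic ⇒ Q = 0, so W_by = −ΔU = nCᵥ(T₁ − T₂).
Cᵥ = 5R/2 = 20.79 J/(mol·K).
W = (1.41)(20.79)(276 − 171) = 3077 J.
Work on gas = −W_by = -3077 J.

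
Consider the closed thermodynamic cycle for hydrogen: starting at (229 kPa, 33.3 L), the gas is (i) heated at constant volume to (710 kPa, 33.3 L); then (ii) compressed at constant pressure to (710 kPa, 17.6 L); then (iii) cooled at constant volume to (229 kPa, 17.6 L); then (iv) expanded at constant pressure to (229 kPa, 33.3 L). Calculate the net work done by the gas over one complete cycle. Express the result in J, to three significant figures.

Constant-volume legs do no work.
W(ii) = (710)(17.6 − 33.3) = -11147 J; W(iv) = (229)(33.3 − 17.6) = 3595 J.
W_net = -11147 + 3595 = -7552 J (the counter-clockwise enclosed area).

W_net ≈ -7550 J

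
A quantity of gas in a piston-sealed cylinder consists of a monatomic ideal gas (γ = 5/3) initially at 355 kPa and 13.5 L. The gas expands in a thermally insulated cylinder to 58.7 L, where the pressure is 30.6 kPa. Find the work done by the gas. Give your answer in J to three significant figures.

Adiabatic: W = (P₁V₁ − P₂V₂)/(γ − 1) with γ = 5/3.
P₁V₁ = 4792 J, P₂V₂ = 1796 J.
W = (4792 − 1796) / 0.6667 = 4494 J.

W ≈ 4490 J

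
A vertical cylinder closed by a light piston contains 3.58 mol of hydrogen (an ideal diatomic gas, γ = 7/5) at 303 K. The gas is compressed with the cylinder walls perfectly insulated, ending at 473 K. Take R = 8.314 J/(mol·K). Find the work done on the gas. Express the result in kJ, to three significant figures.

Adiabatic ⇒ Q = 0, so W_by = −ΔU = nCᵥ(T₁ − T₂).
Cᵥ = 5R/2 = 20.79 J/(mol·K).
W = (3.58)(20.79)(303 − 473) = -12650 J.
Work on gas = −W_by = 12650 J.

W ≈ 12.6 kJ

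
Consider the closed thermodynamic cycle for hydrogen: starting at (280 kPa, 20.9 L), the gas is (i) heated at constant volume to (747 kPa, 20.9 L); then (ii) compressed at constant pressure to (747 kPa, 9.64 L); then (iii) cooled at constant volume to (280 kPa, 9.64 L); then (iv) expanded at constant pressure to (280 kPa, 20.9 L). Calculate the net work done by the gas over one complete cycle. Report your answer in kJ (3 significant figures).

Constant-volume legs do no work.
W(ii) = (747)(9.64 − 20.9) = -8411 J; W(iv) = (280)(20.9 − 9.64) = 3153 J.
W_net = -8411 + 3153 = -5258 J (the counter-clockwise enclosed area).

W_net ≈ -5.26 kJ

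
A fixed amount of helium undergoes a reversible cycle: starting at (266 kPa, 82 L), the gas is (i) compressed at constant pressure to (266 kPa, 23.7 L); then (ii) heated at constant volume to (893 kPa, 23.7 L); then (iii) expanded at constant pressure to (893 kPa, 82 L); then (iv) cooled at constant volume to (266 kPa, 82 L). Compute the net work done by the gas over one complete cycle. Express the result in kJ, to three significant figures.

W_net ≈ 36.6 kJ

Constant-volume legs do no work.
W(i) = (266)(23.7 − 82) = -15508 J; W(iii) = (893)(82 − 23.7) = 52062 J.
W_net = -15508 + 52062 = 36554 J (the clockwise enclosed area).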